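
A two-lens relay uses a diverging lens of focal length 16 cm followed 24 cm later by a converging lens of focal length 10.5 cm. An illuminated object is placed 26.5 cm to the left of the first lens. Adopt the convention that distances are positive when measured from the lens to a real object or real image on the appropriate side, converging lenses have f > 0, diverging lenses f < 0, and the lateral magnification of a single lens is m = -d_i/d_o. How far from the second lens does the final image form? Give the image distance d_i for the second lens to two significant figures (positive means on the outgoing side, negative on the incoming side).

15 cm

Lens 1: 1/d_i1 = 1/f_1 - 1/d_o1 = 1/(-16) - 1/26.5 = -0.10024 cm^-1, so d_i1 = -9.976 cm.
With d_i1 < 0 the first image is virtual and lies on the object side; the object distance for lens 2 is d_o2 = 24 - (-9.976) = 33.976 cm.
Lens 2: 1/d_i2 = 1/f_2 - 1/d_o2 = 1/10.5 - 1/(33.976) = 0.06581 cm^-1, so d_i2 = 15.196 cm.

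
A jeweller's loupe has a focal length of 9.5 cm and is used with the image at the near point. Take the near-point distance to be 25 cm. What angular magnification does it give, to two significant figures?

M = 1 + D/f = 1 + 25/9.5 = 3.632.

3.6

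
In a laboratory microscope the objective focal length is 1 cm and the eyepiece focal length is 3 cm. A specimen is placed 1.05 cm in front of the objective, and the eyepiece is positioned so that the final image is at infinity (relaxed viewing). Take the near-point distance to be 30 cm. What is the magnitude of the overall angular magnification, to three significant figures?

200

Objective: 1/d_i = 1/f_obj - 1/d_o = 1/1 - 1/1.05 = 0.04762 cm^-1, so d_i = 21.000 cm.
m_obj = -d_i/d_o = -21.000/1.05 = -20.000.
Eyepiece angular magnification (image at infinity): M_eye = D/f_e = 30/3 = 10.000.
Overall M = m_obj x M_eye = (-20.000)(10.000) = -200.00.
|M| = 200.00.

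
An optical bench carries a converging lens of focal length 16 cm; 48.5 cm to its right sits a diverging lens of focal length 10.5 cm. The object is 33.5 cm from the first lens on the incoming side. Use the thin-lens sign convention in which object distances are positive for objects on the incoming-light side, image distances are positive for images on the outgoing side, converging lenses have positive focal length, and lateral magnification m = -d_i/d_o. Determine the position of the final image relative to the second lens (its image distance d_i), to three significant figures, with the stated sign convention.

Applying the thin-lens equation to the first lens, 1/16 = 1/33.5 + 1/d_i1, which gives d_i1 = 30.629 cm.
The intermediate image is 30.629 cm to the right of lens 1, so d_o2 = L - d_i1 = 48.5 - 30.629 = 17.871 cm.
Applying the thin-lens equation again with f_2 = -10.5 cm and d_o2 = 17.871 cm gives d_i2 = -6.614 cm.

-6.61 cm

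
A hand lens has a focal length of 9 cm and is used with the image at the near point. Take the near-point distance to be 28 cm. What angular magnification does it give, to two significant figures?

4.1

M = 1 + D/f = 1 + 28/9 = 4.111.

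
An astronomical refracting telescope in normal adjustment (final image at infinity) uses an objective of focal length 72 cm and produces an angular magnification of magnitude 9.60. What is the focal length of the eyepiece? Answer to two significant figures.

|M| = f_obj/f_eye, so f_eye = f_obj/|M| = 72/9.6 = 7.500 cm.

7.5 cm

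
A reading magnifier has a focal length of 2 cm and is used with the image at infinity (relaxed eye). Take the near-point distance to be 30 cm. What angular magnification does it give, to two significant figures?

M = D/f = 30/2 = 15.000.

15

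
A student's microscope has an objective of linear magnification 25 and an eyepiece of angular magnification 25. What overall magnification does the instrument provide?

625

The overall magnification of a compound microscope is the product of the objective and eyepiece magnifications:
M = M_obj x M_eye = 25 x 25 = 625.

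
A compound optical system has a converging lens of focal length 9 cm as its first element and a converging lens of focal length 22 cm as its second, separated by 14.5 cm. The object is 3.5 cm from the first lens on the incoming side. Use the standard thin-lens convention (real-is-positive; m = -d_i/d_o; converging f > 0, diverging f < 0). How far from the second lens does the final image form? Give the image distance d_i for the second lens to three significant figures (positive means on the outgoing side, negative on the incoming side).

-251 cm

Lens 1: 1/d_i1 = 1/f_1 - 1/d_o1 = 1/9 - 1/3.5 = -0.17460 cm^-1, so d_i1 = -5.727 cm.
The intermediate image is virtual, 5.727 cm to the left of lens 1, so d_o2 = L - d_i1 = 14.5 - (-5.727) = 20.227 cm.
Lens 2: 1/d_i2 = 1/f_2 - 1/d_o2 = 1/22 - 1/(20.227) = -0.00398 cm^-1, so d_i2 = -251.026 cm.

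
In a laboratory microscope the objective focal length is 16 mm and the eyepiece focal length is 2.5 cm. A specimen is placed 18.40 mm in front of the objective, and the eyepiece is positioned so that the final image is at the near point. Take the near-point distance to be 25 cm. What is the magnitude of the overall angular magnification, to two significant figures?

Convert to cm: f_obj = 16 mm = 1.6 cm; d_o = 18.40 mm = 1.84 cm.
Objective: 1/d_i = 1/f_obj - 1/d_o = 1/1.6 - 1/1.84 = 0.08152 cm^-1, so d_i = 12.267 cm.
m_obj = -d_i/d_o = -12.267/1.84 = -6.667.
Eyepiece angular magnification (image at near point): M_eye = 1 + D/f_e = 1 + 25/2.5 = 11.000.
Overall M = m_obj x M_eye = (-6.667)(11.000) = -73.33.
|M| = 73.33.

73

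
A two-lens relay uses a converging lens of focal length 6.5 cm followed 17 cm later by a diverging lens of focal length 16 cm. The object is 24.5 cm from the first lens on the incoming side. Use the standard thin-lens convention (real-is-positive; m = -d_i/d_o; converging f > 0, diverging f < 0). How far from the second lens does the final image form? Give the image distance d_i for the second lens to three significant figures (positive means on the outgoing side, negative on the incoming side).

-5.40 cm

Lens 1: 1/d_i1 = 1/f_1 - 1/d_o1 = 1/6.5 - 1/24.5 = 0.11303 cm^-1, so d_i1 = 8.847 cm.
Object distance for lens 2: d_o2 = 17 - 8.847 = 8.153 cm.
Lens 2: 1/d_i2 = 1/f_2 - 1/d_o2 = 1/(-16) - 1/(8.153) = -0.18516 cm^-1, so d_i2 = -5.401 cm.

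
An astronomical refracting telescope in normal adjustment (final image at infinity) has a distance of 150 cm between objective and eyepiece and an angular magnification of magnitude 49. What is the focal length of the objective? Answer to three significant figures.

In normal adjustment the tube length equals f_obj + f_eye and |M| = f_obj/f_eye.
So f_obj = 49 f_eye and 49 f_eye + f_eye = 150 cm, giving f_eye = 150/50 = 3.000 cm and f_obj = 147.000 cm.

147 cm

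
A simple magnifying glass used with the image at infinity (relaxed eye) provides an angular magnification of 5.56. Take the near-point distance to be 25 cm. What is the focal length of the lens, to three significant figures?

4.50 cm

For the image at infinity, M = D/f.
f = D/M = 25/5.56 = 4.496 cm.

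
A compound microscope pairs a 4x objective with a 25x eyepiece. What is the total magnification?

100

The overall magnification of a compound microscope is the product of the objective and eyepiece magnifications:
M = M_obj x M_eye = 4 x 25 = 100.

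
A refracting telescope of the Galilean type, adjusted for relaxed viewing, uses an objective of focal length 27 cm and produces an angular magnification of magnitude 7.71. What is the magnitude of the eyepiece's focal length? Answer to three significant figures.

3.50 cm

|M| = f_obj/|f_eye|, so |f_eye| = f_obj/|M| = 27/7.71 = 3.502 cm.
(The eyepiece is diverging, so its signed focal length is -3.502 cm.)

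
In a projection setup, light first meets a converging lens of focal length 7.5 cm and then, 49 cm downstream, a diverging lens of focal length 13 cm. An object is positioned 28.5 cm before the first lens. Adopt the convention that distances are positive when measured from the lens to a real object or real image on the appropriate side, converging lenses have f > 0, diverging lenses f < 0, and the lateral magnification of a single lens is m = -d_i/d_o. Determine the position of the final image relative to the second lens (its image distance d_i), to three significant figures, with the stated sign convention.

-9.74 cm

Applying the thin-lens equation to the first lens, 1/7.5 = 1/28.5 + 1/d_i1, which gives d_i1 = 10.179 cm.
That image sits 38.821 cm in front of the second lens, so d_o2 = 38.821 cm.
Applying the thin-lens equation again with f_2 = -13 cm and d_o2 = 38.821 cm gives d_i2 = -9.739 cm.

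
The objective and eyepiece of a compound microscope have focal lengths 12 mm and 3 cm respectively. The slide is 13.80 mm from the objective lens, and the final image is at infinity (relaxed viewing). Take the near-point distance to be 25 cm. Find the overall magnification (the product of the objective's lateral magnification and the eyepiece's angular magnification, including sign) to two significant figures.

-56

Convert to cm: f_obj = 12 mm = 1.2 cm; d_o = 13.80 mm = 1.38 cm.
Objective: 1/d_i = 1/f_obj - 1/d_o = 1/1.2 - 1/1.38 = 0.10870 cm^-1, so d_i = 9.200 cm.
m_obj = -d_i/d_o = -9.200/1.38 = -6.667.
Eyepiece angular magnification (image at infinity): M_eye = D/f_e = 25/3 = 8.333.
Overall M = m_obj x M_eye = (-6.667)(8.333) = -55.56.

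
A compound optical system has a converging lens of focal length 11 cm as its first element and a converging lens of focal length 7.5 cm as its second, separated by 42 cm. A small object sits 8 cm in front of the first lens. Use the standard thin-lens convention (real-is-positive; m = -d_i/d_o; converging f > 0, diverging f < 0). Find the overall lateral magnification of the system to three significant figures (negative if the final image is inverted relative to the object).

-0.431

Lens 1: 1/d_i1 = 1/f_1 - 1/d_o1 = 1/11 - 1/8 = -0.03409 cm^-1, so d_i1 = -29.333 cm.
m_1 = -(-29.333)/8 = 3.6667.
With d_i1 < 0 the first image is virtual and lies on the object side; the object distance for lens 2 is d_o2 = 42 - (-29.333) = 71.333 cm.
Lens 2: 1/d_i2 = 1/f_2 - 1/d_o2 = 1/7.5 - 1/(71.333) = 0.11931 cm^-1, so d_i2 = 8.381 cm.
m_2 = -(8.381)/(71.333) = -0.1175.
Overall magnification: m = m_1 m_2 = -0.4308.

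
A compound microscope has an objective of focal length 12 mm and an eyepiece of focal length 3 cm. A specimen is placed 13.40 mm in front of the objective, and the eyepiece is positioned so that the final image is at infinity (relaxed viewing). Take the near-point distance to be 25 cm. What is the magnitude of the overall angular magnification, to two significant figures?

71

Convert to cm: f_obj = 12 mm = 1.2 cm; d_o = 13.40 mm = 1.34 cm.
Objective: 1/d_i = 1/f_obj - 1/d_o = 1/1.2 - 1/1.34 = 0.08706 cm^-1, so d_i = 11.486 cm.
m_obj = -d_i/d_o = -11.486/1.34 = -8.571.
Eyepiece angular magnification (image at infinity): M_eye = D/f_e = 25/3 = 8.333.
Overall M = m_obj x M_eye = (-8.571)(8.333) = -71.43.
|M| = 71.43.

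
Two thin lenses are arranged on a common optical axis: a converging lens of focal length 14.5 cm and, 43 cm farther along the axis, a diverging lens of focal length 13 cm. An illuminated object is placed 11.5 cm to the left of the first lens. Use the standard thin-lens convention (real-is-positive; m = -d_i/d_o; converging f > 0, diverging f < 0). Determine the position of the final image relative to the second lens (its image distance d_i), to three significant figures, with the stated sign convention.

Applying the thin-lens equation to the first lens, 1/14.5 = 1/11.5 + 1/d_i1, which gives d_i1 = -55.583 cm.
With d_i1 < 0 the first image is virtual and lies on the object side; the object distance for lens 2 is d_o2 = 43 - (-55.583) = 98.583 cm.
Applying the thin-lens equation again with f_2 = -13 cm and d_o2 = 98.583 cm gives d_i2 = -11.485 cm.

-11.5 cm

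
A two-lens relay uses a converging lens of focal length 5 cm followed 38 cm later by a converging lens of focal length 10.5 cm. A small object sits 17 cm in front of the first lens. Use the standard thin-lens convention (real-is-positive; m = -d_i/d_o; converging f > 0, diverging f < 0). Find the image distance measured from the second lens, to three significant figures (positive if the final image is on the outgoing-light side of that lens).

First lens: d_i1 = 1/(1/5 - 1/17) = 7.083 cm.
Object distance for lens 2: d_o2 = 38 - 7.083 = 30.917 cm.
Second lens: d_i2 = 1/(1/10.5 - 1/(30.917)) = 15.900 cm.

15.9 cm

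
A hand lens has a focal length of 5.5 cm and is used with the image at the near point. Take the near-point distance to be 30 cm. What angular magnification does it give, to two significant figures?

6.5

M = 1 + D/f = 1 + 30/5.5 = 6.455.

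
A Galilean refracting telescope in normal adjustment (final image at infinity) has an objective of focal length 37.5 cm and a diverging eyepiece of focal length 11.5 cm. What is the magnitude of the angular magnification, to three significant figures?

|M| = f_obj/|f_eye| = 37.5/11.5 = 3.261.

3.26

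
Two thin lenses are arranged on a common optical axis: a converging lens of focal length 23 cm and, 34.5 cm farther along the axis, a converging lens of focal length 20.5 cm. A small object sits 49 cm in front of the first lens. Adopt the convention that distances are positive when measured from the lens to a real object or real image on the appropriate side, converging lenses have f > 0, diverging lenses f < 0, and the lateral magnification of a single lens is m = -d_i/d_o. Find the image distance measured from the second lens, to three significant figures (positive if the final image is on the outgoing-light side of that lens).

Lens 1: 1/d_i1 = 1/f_1 - 1/d_o1 = 1/23 - 1/49 = 0.02307 cm^-1, so d_i1 = 43.346 cm.
This image would form 43.346 cm past lens 1, i.e. 8.846 cm beyond lens 2, so it is a virtual object for lens 2: d_o2 = 34.5 - 43.346 = -8.846 cm.
Lens 2: 1/d_i2 = 1/f_2 - 1/d_o2 = 1/20.5 - 1/(-8.846) = 0.16182 cm^-1, so d_i2 = 6.180 cm.

6.18 cm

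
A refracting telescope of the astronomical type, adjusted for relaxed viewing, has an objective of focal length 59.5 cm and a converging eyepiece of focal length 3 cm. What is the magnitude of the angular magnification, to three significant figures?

|M| = f_obj/|f_eye| = 59.5/3 = 19.833.

19.8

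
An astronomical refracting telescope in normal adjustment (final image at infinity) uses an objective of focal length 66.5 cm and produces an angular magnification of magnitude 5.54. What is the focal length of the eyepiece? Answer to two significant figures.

|M| = f_obj/f_eye, so f_eye = f_obj/|M| = 66.5/5.54 = 12.004 cm.

12 cm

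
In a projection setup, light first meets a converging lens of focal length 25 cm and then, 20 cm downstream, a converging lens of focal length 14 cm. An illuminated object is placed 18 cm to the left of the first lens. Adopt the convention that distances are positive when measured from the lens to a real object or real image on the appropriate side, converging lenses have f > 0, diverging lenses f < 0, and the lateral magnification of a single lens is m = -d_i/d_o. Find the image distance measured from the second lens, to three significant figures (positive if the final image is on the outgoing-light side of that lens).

16.8 cm

Lens 1: 1/d_i1 = 1/f_1 - 1/d_o1 = 1/25 - 1/18 = -0.01556 cm^-1, so d_i1 = -64.286 cm.
With d_i1 < 0 the first image is virtual and lies on the object side; the object distance for lens 2 is d_o2 = 20 - (-64.286) = 84.286 cm.
Lens 2: 1/d_i2 = 1/f_2 - 1/d_o2 = 1/14 - 1/(84.286) = 0.05956 cm^-1, so d_i2 = 16.789 cm.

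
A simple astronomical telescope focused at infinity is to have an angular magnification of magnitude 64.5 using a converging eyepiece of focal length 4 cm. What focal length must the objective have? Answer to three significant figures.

|M| = f_obj/|f_eye|, so f_obj = |M| x |f_eye| = 64.5 x 4 = 258.000 cm.

258 cm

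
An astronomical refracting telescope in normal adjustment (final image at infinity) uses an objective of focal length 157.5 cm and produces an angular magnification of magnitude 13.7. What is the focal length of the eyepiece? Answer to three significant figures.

|M| = f_obj/f_eye, so f_eye = f_obj/|M| = 157.5/13.7 = 11.496 cm.

11.5 cm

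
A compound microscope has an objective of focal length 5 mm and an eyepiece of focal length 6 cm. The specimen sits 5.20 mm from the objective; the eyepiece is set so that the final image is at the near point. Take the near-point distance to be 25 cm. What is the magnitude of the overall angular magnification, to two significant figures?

Convert to cm: f_obj = 5 mm = 0.5 cm; d_o = 5.20 mm = 0.52 cm.
Objective: 1/d_i = 1/f_obj - 1/d_o = 1/0.5 - 1/0.52 = 0.07692 cm^-1, so d_i = 13.000 cm.
m_obj = -d_i/d_o = -13.000/0.52 = -25.000.
Eyepiece angular magnification (image at near point): M_eye = 1 + D/f_e = 1 + 25/6 = 5.167.
Overall M = m_obj x M_eye = (-25.000)(5.167) = -129.17.
|M| = 129.17.

130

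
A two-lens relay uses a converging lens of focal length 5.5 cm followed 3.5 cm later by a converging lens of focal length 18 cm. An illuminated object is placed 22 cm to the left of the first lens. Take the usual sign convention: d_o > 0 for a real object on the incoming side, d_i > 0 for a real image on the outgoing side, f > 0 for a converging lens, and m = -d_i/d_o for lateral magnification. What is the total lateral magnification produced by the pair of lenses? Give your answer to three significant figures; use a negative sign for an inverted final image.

Lens 1: 1/d_i1 = 1/f_1 - 1/d_o1 = 1/5.5 - 1/22 = 0.13636 cm^-1, so d_i1 = 7.333 cm.
m_1 = -(7.333)/22 = -0.3333.
This image would form 7.333 cm past lens 1, i.e. 3.833 cm beyond lens 2, so it is a virtual object for lens 2: d_o2 = 3.5 - 7.333 = -3.833 cm.
Lens 2: 1/d_i2 = 1/f_2 - 1/d_o2 = 1/18 - 1/(-3.833) = 0.31643 cm^-1, so d_i2 = 3.160 cm.
m_2 = -(3.160)/(-3.833) = 0.8244.
Overall magnification: m = m_1 m_2 = -0.2748.

-0.275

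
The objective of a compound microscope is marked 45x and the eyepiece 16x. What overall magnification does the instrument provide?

720

The overall magnification of a compound microscope is the product of the objective and eyepiece magnifications:
M = M_obj x M_eye = 45 x 16 = 720.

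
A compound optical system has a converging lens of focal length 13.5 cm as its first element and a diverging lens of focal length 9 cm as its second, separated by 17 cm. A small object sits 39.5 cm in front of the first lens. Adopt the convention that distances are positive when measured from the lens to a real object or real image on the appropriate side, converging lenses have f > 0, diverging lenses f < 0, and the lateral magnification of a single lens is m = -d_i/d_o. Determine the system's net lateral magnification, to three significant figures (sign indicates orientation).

-0.851

First lens: d_i1 = 1/(1/13.5 - 1/39.5) = 20.510 cm.
m_1 = -(20.510)/39.5 = -0.5192.
Since 20.510 cm > 17 cm, the first image lies past the second lens and serves as a virtual object: d_o2 = L - d_i1 = -3.510 cm.
Second lens: d_i2 = 1/(1/(-9) - 1/(-3.510)) = 5.753 cm.
m_2 = -(5.753)/(-3.510) = 1.6392.
The system's lateral magnification is m_1 m_2 = (-0.5192)(1.6392) = -0.8511.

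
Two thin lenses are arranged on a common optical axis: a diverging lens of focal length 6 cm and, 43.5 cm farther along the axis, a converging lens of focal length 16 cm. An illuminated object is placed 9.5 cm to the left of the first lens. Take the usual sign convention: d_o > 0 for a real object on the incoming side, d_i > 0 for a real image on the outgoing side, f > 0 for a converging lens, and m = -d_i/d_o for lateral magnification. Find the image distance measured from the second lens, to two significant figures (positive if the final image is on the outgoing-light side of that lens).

Applying the thin-lens equation to the first lens, 1/(-6) = 1/9.5 + 1/d_i1, which gives d_i1 = -3.677 cm.
With d_i1 < 0 the first image is virtual and lies on the object side; the object distance for lens 2 is d_o2 = 43.5 - (-3.677) = 47.177 cm.
Applying the thin-lens equation again with f_2 = 16 cm and d_o2 = 47.177 cm gives d_i2 = 24.211 cm.

24 cm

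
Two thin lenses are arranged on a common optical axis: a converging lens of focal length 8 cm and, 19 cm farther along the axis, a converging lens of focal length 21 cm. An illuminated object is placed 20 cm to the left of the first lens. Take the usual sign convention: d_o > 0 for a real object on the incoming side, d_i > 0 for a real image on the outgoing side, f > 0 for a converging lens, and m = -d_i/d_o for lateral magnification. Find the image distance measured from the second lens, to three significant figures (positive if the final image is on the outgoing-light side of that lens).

Applying the thin-lens equation to the first lens, 1/8 = 1/20 + 1/d_i1, which gives d_i1 = 13.333 cm.
That image sits 5.667 cm in front of the second lens, so d_o2 = 5.667 cm.
Applying the thin-lens equation again with f_2 = 21 cm and d_o2 = 5.667 cm gives d_i2 = -7.761 cm.

-7.76 cm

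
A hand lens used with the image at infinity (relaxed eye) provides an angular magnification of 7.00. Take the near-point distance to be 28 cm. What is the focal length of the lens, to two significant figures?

For the image at infinity, M = D/f.
f = D/M = 28/7.0 = 4.000 cm.

4.0 cm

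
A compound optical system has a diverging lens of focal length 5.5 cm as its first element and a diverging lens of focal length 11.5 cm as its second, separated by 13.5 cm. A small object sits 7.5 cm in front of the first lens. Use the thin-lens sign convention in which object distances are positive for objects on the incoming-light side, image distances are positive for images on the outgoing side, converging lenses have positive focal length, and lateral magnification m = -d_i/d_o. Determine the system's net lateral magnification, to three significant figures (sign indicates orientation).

First lens: d_i1 = 1/(1/(-5.5) - 1/7.5) = -3.173 cm.
m_1 = -(-3.173)/7.5 = 0.4231.
With d_i1 < 0 the first image is virtual and lies on the object side; the object distance for lens 2 is d_o2 = 13.5 - (-3.173) = 16.673 cm.
Second lens: d_i2 = 1/(1/(-11.5) - 1/(16.673)) = -6.806 cm.
m_2 = -(-6.806)/(16.673) = 0.4082.
The system's lateral magnification is m_1 m_2 = (0.4231)(0.4082) = 0.1727.

0.173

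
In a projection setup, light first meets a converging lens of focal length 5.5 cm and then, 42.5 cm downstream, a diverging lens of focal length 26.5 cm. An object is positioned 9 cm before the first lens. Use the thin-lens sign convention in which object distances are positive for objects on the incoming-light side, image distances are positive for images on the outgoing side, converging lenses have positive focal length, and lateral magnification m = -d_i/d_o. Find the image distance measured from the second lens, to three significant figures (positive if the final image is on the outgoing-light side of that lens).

-13.7 cm

Lens 1: 1/d_i1 = 1/f_1 - 1/d_o1 = 1/5.5 - 1/9 = 0.07071 cm^-1, so d_i1 = 14.143 cm.
Object distance for lens 2: d_o2 = 42.5 - 14.143 = 28.357 cm.
Lens 2: 1/d_i2 = 1/f_2 - 1/d_o2 = 1/(-26.5) - 1/(28.357) = -0.07300 cm^-1, so d_i2 = -13.699 cm.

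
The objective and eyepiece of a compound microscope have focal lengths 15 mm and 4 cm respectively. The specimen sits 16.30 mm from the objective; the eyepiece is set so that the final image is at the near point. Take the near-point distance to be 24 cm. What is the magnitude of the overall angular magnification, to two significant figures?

Convert to cm: f_obj = 15 mm = 1.5 cm; d_o = 16.30 mm = 1.63 cm.
Objective: 1/d_i = 1/f_obj - 1/d_o = 1/1.5 - 1/1.63 = 0.05317 cm^-1, so d_i = 18.808 cm.
m_obj = -d_i/d_o = -18.808/1.63 = -11.538.
Eyepiece angular magnification (image at near point): M_eye = 1 + D/f_e = 1 + 24/4 = 7.000.
Overall M = m_obj x M_eye = (-11.538)(7.000) = -80.77.
|M| = 80.77.

81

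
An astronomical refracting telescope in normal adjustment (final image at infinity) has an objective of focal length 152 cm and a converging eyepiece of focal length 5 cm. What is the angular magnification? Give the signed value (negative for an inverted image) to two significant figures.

-30

M = -f_obj/f_eye = -152/(5) = -30.400.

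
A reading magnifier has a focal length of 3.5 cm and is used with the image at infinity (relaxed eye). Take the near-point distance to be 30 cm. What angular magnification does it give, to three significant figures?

8.57

M = D/f = 30/3.5 = 8.571.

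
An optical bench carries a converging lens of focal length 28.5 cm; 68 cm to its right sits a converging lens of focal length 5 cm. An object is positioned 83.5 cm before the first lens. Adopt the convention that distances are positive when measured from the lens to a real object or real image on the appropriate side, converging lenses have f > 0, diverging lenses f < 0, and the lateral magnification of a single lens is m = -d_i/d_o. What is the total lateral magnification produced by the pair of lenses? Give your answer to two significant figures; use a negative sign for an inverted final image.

0.13

Applying the thin-lens equation to the first lens, 1/28.5 = 1/83.5 + 1/d_i1, which gives d_i1 = 43.268 cm.
Its lateral magnification is m_1 = -d_i1/d_o1 = -(43.268)/83.5 = -0.5182.
Object distance for lens 2: d_o2 = 68 - 43.268 = 24.732 cm.
Applying the thin-lens equation again with f_2 = 5 cm and d_o2 = 24.732 cm gives d_i2 = 6.267 cm.
m_2 = -(6.267)/(24.732) = -0.2534.
Total m = m_1 x m_2 = (-0.5182)(-0.2534) = 0.1313.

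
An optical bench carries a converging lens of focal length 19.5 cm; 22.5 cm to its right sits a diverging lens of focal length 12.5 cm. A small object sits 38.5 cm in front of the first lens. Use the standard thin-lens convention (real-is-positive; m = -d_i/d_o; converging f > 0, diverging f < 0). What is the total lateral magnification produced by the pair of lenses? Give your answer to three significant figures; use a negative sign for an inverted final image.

2.84

Applying the thin-lens equation to the first lens, 1/19.5 = 1/38.5 + 1/d_i1, which gives d_i1 = 39.513 cm.
Its lateral magnification is m_1 = -d_i1/d_o1 = -(39.513)/38.5 = -1.0263.
This image would form 39.513 cm past lens 1, i.e. 17.013 cm beyond lens 2, so it is a virtual object for lens 2: d_o2 = 22.5 - 39.513 = -17.013 cm.
Applying the thin-lens equation again with f_2 = -12.5 cm and d_o2 = -17.013 cm gives d_i2 = -47.121 cm.
m_2 = -(-47.121)/(-17.013) = -2.7697.
Total m = m_1 x m_2 = (-1.0263)(-2.7697) = 2.8426.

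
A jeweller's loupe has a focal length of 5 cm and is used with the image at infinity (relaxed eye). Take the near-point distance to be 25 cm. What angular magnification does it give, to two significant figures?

M = D/f = 25/5 = 5.000.

5.0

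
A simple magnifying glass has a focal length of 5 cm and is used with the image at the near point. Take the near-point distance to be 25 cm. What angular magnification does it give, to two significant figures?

M = 1 + D/f = 1 + 25/5 = 6.000.

6.0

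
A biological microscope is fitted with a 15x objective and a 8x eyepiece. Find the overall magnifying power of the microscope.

The overall magnification of a compound microscope is the product of the objective and eyepiece magnifications:
M = M_obj x M_eye = 15 x 8 = 120.

120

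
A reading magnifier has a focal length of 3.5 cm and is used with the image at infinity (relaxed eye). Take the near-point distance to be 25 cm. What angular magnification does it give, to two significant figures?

M = D/f = 25/3.5 = 7.143.

7.1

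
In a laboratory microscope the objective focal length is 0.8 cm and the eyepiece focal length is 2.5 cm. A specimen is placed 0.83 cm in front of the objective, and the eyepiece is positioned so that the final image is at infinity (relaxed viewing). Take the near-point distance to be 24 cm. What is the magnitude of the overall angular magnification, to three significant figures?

Objective: 1/d_i = 1/f_obj - 1/d_o = 1/0.8 - 1/0.83 = 0.04518 cm^-1, so d_i = 22.133 cm.
m_obj = -d_i/d_o = -22.133/0.83 = -26.667.
Eyepiece angular magnification (image at infinity): M_eye = D/f_e = 24/2.5 = 9.600.
Overall M = m_obj x M_eye = (-26.667)(9.600) = -256.00.
|M| = 256.00.

256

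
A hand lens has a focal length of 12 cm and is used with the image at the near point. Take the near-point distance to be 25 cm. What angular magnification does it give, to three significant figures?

3.08

M = 1 + D/f = 1 + 25/12 = 3.083.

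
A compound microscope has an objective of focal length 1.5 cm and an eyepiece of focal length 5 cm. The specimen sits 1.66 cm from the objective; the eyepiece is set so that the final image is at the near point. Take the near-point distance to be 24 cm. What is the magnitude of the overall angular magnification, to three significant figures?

54.4

Objective: 1/d_i = 1/f_obj - 1/d_o = 1/1.5 - 1/1.66 = 0.06426 cm^-1, so d_i = 15.563 cm.
m_obj = -d_i/d_o = -15.563/1.66 = -9.375.
Eyepiece angular magnification (image at near point): M_eye = 1 + D/f_e = 1 + 24/5 = 5.800.
Overall M = m_obj x M_eye = (-9.375)(5.800) = -54.38.
|M| = 54.38.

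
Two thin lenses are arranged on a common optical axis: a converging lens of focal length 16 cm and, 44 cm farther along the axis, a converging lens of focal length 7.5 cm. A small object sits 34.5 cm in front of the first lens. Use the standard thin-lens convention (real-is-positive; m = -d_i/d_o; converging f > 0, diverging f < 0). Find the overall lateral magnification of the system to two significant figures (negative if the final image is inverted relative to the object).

Lens 1: 1/d_i1 = 1/f_1 - 1/d_o1 = 1/16 - 1/34.5 = 0.03351 cm^-1, so d_i1 = 29.838 cm.
m_1 = -(29.838)/34.5 = -0.8649.
Object distance for lens 2: d_o2 = 44 - 29.838 = 14.162 cm.
Lens 2: 1/d_i2 = 1/f_2 - 1/d_o2 = 1/7.5 - 1/(14.162) = 0.06272 cm^-1, so d_i2 = 15.943 cm.
m_2 = -(15.943)/(14.162) = -1.1258.
Total m = m_1 x m_2 = (-0.8649)(-1.1258) = 0.9736.

0.97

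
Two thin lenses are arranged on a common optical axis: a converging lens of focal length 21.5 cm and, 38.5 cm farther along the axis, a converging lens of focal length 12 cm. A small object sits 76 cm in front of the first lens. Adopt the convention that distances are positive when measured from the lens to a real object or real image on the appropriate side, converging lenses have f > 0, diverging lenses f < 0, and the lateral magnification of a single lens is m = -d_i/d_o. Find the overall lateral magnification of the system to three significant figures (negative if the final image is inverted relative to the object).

-1.36

Applying the thin-lens equation to the first lens, 1/21.5 = 1/76 + 1/d_i1, which gives d_i1 = 29.982 cm.
Its lateral magnification is m_1 = -d_i1/d_o1 = -(29.982)/76 = -0.3945.
That image sits 8.518 cm in front of the second lens, so d_o2 = 8.518 cm.
Applying the thin-lens equation again with f_2 = 12 cm and d_o2 = 8.518 cm gives d_i2 = -29.360 cm.
m_2 = -(-29.360)/(8.518) = 3.4466.
Total m = m_1 x m_2 = (-0.3945)(3.4466) = -1.3597.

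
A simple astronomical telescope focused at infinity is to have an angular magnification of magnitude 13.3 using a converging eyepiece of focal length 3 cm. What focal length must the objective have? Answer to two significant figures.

40 cm

|M| = f_obj/|f_eye|, so f_obj = |M| x |f_eye| = 13.3 x 3 = 39.900 cm.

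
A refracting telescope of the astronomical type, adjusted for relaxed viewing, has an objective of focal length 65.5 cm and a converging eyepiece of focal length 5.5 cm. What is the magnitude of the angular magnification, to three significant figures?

|M| = f_obj/|f_eye| = 65.5/5.5 = 11.909.

11.9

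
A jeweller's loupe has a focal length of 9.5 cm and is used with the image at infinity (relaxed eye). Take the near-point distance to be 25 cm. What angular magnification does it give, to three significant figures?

M = D/f = 25/9.5 = 2.632.

2.63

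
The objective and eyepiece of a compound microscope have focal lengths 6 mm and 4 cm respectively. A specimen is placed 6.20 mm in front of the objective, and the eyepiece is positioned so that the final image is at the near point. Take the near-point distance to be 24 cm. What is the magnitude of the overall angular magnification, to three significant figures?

210

Convert to cm: f_obj = 6 mm = 0.6 cm; d_o = 6.20 mm = 0.62 cm.
Objective: 1/d_i = 1/f_obj - 1/d_o = 1/0.6 - 1/0.62 = 0.05376 cm^-1, so d_i = 18.600 cm.
m_obj = -d_i/d_o = -18.600/0.62 = -30.000.
Eyepiece angular magnification (image at near point): M_eye = 1 + D/f_e = 1 + 24/4 = 7.000.
Overall M = m_obj x M_eye = (-30.000)(7.000) = -210.00.
|M| = 210.00.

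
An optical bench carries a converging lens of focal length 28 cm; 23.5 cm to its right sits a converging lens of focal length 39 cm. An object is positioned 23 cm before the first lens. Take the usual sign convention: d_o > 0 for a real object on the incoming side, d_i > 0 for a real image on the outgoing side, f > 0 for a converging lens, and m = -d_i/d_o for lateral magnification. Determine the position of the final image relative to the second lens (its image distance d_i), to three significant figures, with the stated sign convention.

52.4 cm

Applying the thin-lens equation to the first lens, 1/28 = 1/23 + 1/d_i1, which gives d_i1 = -128.800 cm.
The intermediate image is virtual, 128.800 cm to the left of lens 1, so d_o2 = L - d_i1 = 23.5 - (-128.800) = 152.300 cm.
Applying the thin-lens equation again with f_2 = 39 cm and d_o2 = 152.300 cm gives d_i2 = 52.425 cm.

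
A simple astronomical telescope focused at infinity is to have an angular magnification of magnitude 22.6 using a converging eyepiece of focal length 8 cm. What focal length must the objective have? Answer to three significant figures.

|M| = f_obj/|f_eye|, so f_obj = |M| x |f_eye| = 22.6 x 8 = 180.800 cm.

181 cm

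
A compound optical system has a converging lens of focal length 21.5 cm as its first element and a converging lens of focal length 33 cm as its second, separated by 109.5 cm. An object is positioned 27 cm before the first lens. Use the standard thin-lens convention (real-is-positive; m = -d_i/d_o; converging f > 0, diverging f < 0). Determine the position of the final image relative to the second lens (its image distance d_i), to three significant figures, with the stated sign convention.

Lens 1: 1/d_i1 = 1/f_1 - 1/d_o1 = 1/21.5 - 1/27 = 0.00947 cm^-1, so d_i1 = 105.545 cm.
That image sits 3.955 cm in front of the second lens, so d_o2 = 3.955 cm.
Lens 2: 1/d_i2 = 1/f_2 - 1/d_o2 = 1/33 - 1/(3.955) = -0.22257 cm^-1, so d_i2 = -4.493 cm.

-4.49 cm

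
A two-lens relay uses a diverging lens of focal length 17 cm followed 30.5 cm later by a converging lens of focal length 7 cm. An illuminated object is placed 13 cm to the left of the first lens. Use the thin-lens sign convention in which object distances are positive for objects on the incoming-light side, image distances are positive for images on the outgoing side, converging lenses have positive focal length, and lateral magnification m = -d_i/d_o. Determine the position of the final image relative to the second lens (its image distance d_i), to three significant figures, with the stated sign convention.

Lens 1: 1/d_i1 = 1/f_1 - 1/d_o1 = 1/(-17) - 1/13 = -0.13575 cm^-1, so d_i1 = -7.367 cm.
The intermediate image is virtual, 7.367 cm to the left of lens 1, so d_o2 = L - d_i1 = 30.5 - (-7.367) = 37.867 cm.
Lens 2: 1/d_i2 = 1/f_2 - 1/d_o2 = 1/7 - 1/(37.867) = 0.11645 cm^-1, so d_i2 = 8.587 cm.

8.59 cm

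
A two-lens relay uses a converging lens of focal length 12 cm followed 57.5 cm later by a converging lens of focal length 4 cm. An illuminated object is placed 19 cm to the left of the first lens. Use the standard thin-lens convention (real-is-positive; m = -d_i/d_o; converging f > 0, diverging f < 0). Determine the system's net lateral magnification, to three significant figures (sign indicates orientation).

0.328

First lens: d_i1 = 1/(1/12 - 1/19) = 32.571 cm.
m_1 = -(32.571)/19 = -1.7143.
That image sits 24.929 cm in front of the second lens, so d_o2 = 24.929 cm.
Second lens: d_i2 = 1/(1/4 - 1/(24.929)) = 4.765 cm.
m_2 = -(4.765)/(24.929) = -0.1911.
Overall magnification: m = m_1 m_2 = 0.3276.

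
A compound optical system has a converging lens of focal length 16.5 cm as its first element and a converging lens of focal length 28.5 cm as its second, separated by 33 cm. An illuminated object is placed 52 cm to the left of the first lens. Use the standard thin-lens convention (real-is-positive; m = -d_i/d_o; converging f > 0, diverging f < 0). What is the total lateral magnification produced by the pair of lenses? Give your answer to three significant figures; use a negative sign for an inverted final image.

-0.673

Applying the thin-lens equation to the first lens, 1/16.5 = 1/52 + 1/d_i1, which gives d_i1 = 24.169 cm.
Its lateral magnification is m_1 = -d_i1/d_o1 = -(24.169)/52 = -0.4648.
Object distance for lens 2: d_o2 = 33 - 24.169 = 8.831 cm.
Applying the thin-lens equation again with f_2 = 28.5 cm and d_o2 = 8.831 cm gives d_i2 = -12.796 cm.
m_2 = -(-12.796)/(8.831) = 1.4490.
The system's lateral magnification is m_1 m_2 = (-0.4648)(1.4490) = -0.6735.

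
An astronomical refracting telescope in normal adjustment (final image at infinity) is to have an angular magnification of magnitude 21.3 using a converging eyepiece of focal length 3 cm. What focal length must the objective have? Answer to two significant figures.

|M| = f_obj/|f_eye|, so f_obj = |M| x |f_eye| = 21.3 x 3 = 63.900 cm.

64 cm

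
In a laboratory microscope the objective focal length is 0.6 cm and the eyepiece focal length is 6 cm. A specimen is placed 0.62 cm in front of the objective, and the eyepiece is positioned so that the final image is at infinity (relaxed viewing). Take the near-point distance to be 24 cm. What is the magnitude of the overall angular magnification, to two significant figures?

Objective: 1/d_i = 1/f_obj - 1/d_o = 1/0.6 - 1/0.62 = 0.05376 cm^-1, so d_i = 18.600 cm.
m_obj = -d_i/d_o = -18.600/0.62 = -30.000.
Eyepiece angular magnification (image at infinity): M_eye = D/f_e = 24/6 = 4.000.
Overall M = m_obj x M_eye = (-30.000)(4.000) = -120.00.
|M| = 120.00.

120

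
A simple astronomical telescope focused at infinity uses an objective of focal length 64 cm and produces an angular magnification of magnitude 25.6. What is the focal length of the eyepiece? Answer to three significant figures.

2.50 cm

|M| = f_obj/f_eye, so f_eye = f_obj/|M| = 64/25.6 = 2.500 cm.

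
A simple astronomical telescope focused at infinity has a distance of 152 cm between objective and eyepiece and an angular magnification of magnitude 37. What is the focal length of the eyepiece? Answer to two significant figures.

In normal adjustment the tube length equals f_obj + f_eye and |M| = f_obj/f_eye.
So f_obj = 37 f_eye and 37 f_eye + f_eye = 152 cm, giving f_eye = 152/38 = 4.000 cm and f_obj = 148.000 cm.

4.0 cm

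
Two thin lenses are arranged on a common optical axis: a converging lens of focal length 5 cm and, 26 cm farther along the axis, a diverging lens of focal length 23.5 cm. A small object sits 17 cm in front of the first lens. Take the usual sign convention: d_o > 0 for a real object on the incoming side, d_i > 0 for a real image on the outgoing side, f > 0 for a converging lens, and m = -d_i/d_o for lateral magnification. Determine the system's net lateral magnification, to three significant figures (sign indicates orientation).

Applying the thin-lens equation to the first lens, 1/5 = 1/17 + 1/d_i1, which gives d_i1 = 7.083 cm.
Its lateral magnification is m_1 = -d_i1/d_o1 = -(7.083)/17 = -0.4167.
That image sits 18.917 cm in front of the second lens, so d_o2 = 18.917 cm.
Applying the thin-lens equation again with f_2 = -23.5 cm and d_o2 = 18.917 cm gives d_i2 = -10.480 cm.
m_2 = -(-10.480)/(18.917) = 0.5540.
Total m = m_1 x m_2 = (-0.4167)(0.5540) = -0.2308.

-0.231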